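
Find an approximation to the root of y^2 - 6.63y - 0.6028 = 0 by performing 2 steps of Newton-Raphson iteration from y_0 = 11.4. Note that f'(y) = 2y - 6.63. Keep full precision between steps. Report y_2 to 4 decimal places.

6.9125

y_0 = 11.400000: f = 53.775200, f' = 16.170000 → y_1 = 11.400000 - (53.775200)/(16.170000) = 8.074385
y_1 = 8.074385: f = 11.059717, f' = 9.518769 → y_2 = 8.074385 - (11.059717)/(9.518769) = 6.912499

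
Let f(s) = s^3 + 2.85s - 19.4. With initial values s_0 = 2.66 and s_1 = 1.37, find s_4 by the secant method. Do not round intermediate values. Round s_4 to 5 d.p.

f(s_0) = 7.002096, f(s_1) = -12.924147
s_2 = 1.370000 - (-12.924147)·(1.370000 - 2.660000)/(-12.924147 - (7.002096)) = 2.206693; f(s_2) = -2.365445
s_3 = 2.206693 - (-2.365445)·(2.206693 - 1.370000)/(-2.365445 - (-12.924147)) = 2.394136; f(s_3) = 1.146201
s_4 = 2.394136 - (1.146201)·(2.394136 - 2.206693)/(1.146201 - (-2.365445)) = 2.332955; f(s_4) = -0.053562

2.33295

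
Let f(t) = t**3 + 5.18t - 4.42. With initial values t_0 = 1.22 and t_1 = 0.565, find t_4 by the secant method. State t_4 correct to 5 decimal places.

f(t_0) = 3.715448, f(t_1) = -1.312938
t_2 = 0.565000 - (-1.312938)·(0.565000 - 1.220000)/(-1.312938 - (3.715448)) = 0.736024; f(t_2) = -0.208669
t_3 = 0.736024 - (-0.208669)·(0.736024 - 0.565000)/(-0.208669 - (-1.312938)) = 0.768342; f(t_3) = 0.013599
t_4 = 0.768342 - (0.013599)·(0.768342 - 0.736024)/(0.013599 - (-0.208669)) = 0.766364; f(t_4) = -0.000136

0.76636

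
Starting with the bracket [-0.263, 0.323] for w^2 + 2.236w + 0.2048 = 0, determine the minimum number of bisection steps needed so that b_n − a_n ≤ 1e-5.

16

Initial width b − a = 0.323 − -0.263 = 0.586000.
After n steps the width is (b−a)/2^n; need (b−a)/2^n ≤ 1e-5.
So n ≥ log₂(0.586000/1e-5) = log₂(58600.0000) ≈ 15.8386.
Hence n = 16.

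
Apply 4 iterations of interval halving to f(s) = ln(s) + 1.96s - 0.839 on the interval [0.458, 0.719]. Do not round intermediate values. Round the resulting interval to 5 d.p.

f(0.458000) = -0.722206, f(0.719000) = 0.240346 (opposite signs)
step 1: m = 0.588500, f(m) = -0.215718 < 0 → root in [0.588500, 0.719000]
step 2: m = 0.653750, f(m) = 0.017320 > 0 → root in [0.588500, 0.653750]
step 3: m = 0.621125, f(m) = -0.097818 < 0 → root in [0.621125, 0.653750]
step 4: m = 0.637438, f(m) = -0.039922 < 0 → root in [0.637438, 0.653750]

[0.63744, 0.65375]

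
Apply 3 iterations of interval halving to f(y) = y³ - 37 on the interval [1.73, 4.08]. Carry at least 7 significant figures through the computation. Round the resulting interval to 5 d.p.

f(1.730000) = -31.822283, f(4.080000) = 30.917312 (opposite signs)
step 1: m = 2.905000, f(m) = -12.484632 < 0 → root in [2.905000, 4.080000]
step 2: m = 3.492500, f(m) = 5.599965 > 0 → root in [2.905000, 3.492500]
step 3: m = 3.198750, f(m) = -4.270385 < 0 → root in [3.198750, 3.492500]

[3.19875, 3.49250]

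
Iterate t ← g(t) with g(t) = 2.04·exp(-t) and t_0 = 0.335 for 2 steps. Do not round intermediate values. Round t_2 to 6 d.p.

0.474099

t_1 = g(0.335000) = 1.459290
t_2 = g(1.459290) = 0.474099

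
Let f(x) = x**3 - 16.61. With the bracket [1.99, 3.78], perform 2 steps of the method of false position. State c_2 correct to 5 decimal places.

2.46836

f(1.990000) = -8.729401, f(3.780000) = 37.400152
step 1: c = 2.328734, f(c) = -3.981278 < 0 → new bracket [2.328734, 3.780000]
step 2: c = 2.468359, f(c) = -1.570794 < 0 → new bracket [2.468359, 3.780000]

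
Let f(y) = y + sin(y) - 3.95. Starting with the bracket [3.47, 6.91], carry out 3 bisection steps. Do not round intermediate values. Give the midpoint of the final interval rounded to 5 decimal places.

f(3.470000) = -0.802536, f(6.910000) = 3.546568 (opposite signs)
step 1: m = 5.190000, f(m) = 0.351904 > 0 → root in [3.470000, 5.190000]
step 2: m = 4.330000, f(m) = -0.547776 < 0 → root in [4.330000, 5.190000]
step 3: m = 4.760000, f(m) = -0.188867 < 0 → root in [4.760000, 5.190000]
Midpoint of [4.760000, 5.190000] = 4.975000

4.97500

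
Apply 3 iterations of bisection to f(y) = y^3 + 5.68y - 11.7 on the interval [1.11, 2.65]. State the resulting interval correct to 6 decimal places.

[1.302500, 1.495000]

f(1.110000) = -4.027569, f(2.650000) = 21.961625 (opposite signs)
step 1: m = 1.880000, f(m) = 5.623072 > 0 → root in [1.110000, 1.880000]
step 2: m = 1.495000, f(m) = 0.132962 > 0 → root in [1.110000, 1.495000]
step 3: m = 1.302500, f(m) = -2.092101 < 0 → root in [1.302500, 1.495000]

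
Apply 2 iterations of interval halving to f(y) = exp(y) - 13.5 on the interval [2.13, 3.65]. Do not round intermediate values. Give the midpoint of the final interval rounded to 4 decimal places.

f(2.130000) = -5.085133, f(3.650000) = 24.974666 (opposite signs)
step 1: m = 2.890000, f(m) = 4.493310 > 0 → root in [2.130000, 2.890000]
step 2: m = 2.510000, f(m) = -1.195070 < 0 → root in [2.510000, 2.890000]
Midpoint of [2.510000, 2.890000] = 2.700000

2.7000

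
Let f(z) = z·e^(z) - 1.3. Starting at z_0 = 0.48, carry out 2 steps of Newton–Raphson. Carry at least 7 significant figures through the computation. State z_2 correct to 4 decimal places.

0.6679

f'(z) = (z + 1)·e^(z)
z_0 = 0.480000: f = -0.524284, f' = 2.391790 → z_1 = 0.480000 - (-0.524284)/(2.391790) = 0.699202
z_1 = 0.699202: f = 0.106895, f' = 3.419041 → z_2 = 0.699202 - (0.106895)/(3.419041) = 0.667937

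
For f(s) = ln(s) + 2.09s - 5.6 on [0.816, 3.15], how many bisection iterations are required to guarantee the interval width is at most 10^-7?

Initial width b − a = 3.15 − 0.816 = 2.334000.
After n steps the width is (b−a)/2^n; need (b−a)/2^n ≤ 10^-7.
So n ≥ log₂(2.334000/10^-7) = log₂(23340000.0000) ≈ 24.4763.
Hence n = 25.

25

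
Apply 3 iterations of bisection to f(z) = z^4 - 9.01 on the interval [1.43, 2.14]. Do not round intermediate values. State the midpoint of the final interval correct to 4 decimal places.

f(1.430000) = -4.828384, f(2.140000) = 11.962736 (opposite signs)
step 1: m = 1.785000, f(m) = 1.142030 > 0 → root in [1.430000, 1.785000]
step 2: m = 1.607500, f(m) = -2.332653 < 0 → root in [1.607500, 1.785000]
step 3: m = 1.696250, f(m) = -0.731352 < 0 → root in [1.696250, 1.785000]
Midpoint of [1.696250, 1.785000] = 1.740625

1.7406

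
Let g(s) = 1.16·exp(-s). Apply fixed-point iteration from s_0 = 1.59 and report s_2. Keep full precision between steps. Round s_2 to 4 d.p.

0.9156

s_1 = g(1.590000) = 0.236554
s_2 = g(0.236554) = 0.915638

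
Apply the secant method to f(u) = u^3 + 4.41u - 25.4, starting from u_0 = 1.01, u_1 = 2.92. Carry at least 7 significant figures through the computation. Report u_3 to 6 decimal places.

2.406821

f(u_0) = -19.915599, f(u_1) = 12.374288
u_2 = 2.920000 - (12.374288)·(2.920000 - 1.010000)/(12.374288 - (-19.915599)) = 2.188040; f(u_2) = -5.275451
u_3 = 2.188040 - (-5.275451)·(2.188040 - 2.920000)/(-5.275451 - (12.374288)) = 2.406821; f(u_3) = -0.843720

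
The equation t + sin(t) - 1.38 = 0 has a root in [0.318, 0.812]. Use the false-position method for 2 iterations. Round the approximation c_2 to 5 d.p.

0.72070

False-position update: c = (a·f(b) − b·f(a))/(f(b) − f(a)); replace the endpoint whose sign matches f(c).
f(0.318000) = -0.749333, f(0.812000) = 0.157665
step 1: c = 0.726127, f(c) = 0.010106 > 0 → new bracket [0.318000, 0.726127]
step 2: c = 0.720696, f(c) = 0.000604 > 0 → new bracket [0.318000, 0.720696]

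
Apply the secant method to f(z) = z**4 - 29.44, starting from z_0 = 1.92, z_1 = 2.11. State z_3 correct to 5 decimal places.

f(z_0) = -15.850455, f(z_1) = -9.618806
z_2 = 2.110000 - (-9.618806)·(2.110000 - 1.920000)/(-9.618806 - (-15.850455)) = 2.403273; f(z_2) = 3.918941
z_3 = 2.403273 - (3.918941)·(2.403273 - 2.110000)/(3.918941 - (-9.618806)) = 2.318375; f(z_3) = -0.550831

2.31838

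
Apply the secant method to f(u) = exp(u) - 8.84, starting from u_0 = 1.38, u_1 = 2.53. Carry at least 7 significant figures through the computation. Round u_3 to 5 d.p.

f(u_0) = -4.865098, f(u_1) = 3.713506
u_2 = 2.530000 - (3.713506)·(2.530000 - 1.380000)/(3.713506 - (-4.865098)) = 2.032188; f(u_2) = -1.209236
u_3 = 2.032188 - (-1.209236)·(2.032188 - 2.530000)/(-1.209236 - (3.713506)) = 2.154472; f(u_3) = -0.216665

2.15447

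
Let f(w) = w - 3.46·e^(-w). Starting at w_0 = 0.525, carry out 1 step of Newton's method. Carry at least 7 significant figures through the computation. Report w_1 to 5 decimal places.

f'(w) = 1 + 3.46·e^(-w)
w_0 = 0.525000: f = -1.521782, f' = 3.046782 → w_1 = 0.525000 - (-1.521782)/(3.046782) = 1.024472

1.02447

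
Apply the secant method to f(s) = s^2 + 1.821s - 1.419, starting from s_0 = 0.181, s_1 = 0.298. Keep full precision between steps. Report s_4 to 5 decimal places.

0.58874

f(s_0) = -1.056638, f(s_1) = -0.787538
s_2 = 0.298000 - (-0.787538)·(0.298000 - 0.181000)/(-0.787538 - (-1.056638)) = 0.640408; f(s_2) = 0.157305
s_3 = 0.640408 - (0.157305)·(0.640408 - 0.298000)/(0.157305 - (-0.787538)) = 0.583401; f(s_3) = -0.016270
s_4 = 0.583401 - (-0.016270)·(0.583401 - 0.640408)/(-0.016270 - (0.157305)) = 0.588745; f(s_4) = -0.000276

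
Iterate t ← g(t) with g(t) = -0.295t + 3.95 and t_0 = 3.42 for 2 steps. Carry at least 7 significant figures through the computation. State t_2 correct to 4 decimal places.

t_1 = g(3.420000) = 2.941100
t_2 = g(2.941100) = 3.082375

3.0824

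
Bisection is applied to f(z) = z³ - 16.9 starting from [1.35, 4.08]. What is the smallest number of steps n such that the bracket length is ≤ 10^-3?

12

Initial width b − a = 4.08 − 1.35 = 2.730000.
After n steps the width is (b−a)/2^n; need (b−a)/2^n ≤ 10^-3.
So n ≥ log₂(2.730000/10^-3) = log₂(2730.0000) ≈ 11.4147.
Hence n = 12.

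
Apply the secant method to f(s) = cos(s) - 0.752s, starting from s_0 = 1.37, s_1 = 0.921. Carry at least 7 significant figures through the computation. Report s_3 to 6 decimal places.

Secant update: s_(k+1) = s_k − f(s_k)·(s_k − s_(k-1))/(f(s_k) − f(s_(k-1))).
f(s_0) = -0.830790, f(s_1) = -0.087568
s_2 = 0.921000 - (-0.087568)·(0.921000 - 1.370000)/(-0.087568 - (-0.830790)) = 0.868098; f(s_2) = -0.006531
s_3 = 0.868098 - (-0.006531)·(0.868098 - 0.921000)/(-0.006531 - (-0.087568)) = 0.863835; f(s_3) = -0.000077

0.863835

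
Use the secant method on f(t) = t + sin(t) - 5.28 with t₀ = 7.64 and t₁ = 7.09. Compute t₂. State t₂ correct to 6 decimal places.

5.360230

Secant update: t_(k+1) = t_k − f(t_k)·(t_k − t_(k-1))/(f(t_k) − f(t_(k-1))).
f(t_0) = 3.337193, f(t_1) = 2.532087
t_2 = 7.090000 - (2.532087)·(7.090000 - 7.640000)/(2.532087 - (3.337193)) = 5.360230; f(t_2) = -0.717158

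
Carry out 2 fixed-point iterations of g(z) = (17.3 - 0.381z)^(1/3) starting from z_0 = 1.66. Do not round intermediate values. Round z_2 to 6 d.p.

2.536881

z_1 = g(1.660000) = 2.554409
z_2 = g(2.554409) = 2.536881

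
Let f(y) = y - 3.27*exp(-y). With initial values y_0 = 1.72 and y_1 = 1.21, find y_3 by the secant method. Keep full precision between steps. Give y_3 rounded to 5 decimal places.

Secant update: y_(k+1) = y_k − f(y_k)·(y_k − y_(k-1))/(f(y_k) − f(y_(k-1))).
f(y_0) = 1.134454, f(y_1) = 0.234895
y_2 = 1.210000 - (0.234895)·(1.210000 - 1.720000)/(0.234895 - (1.134454)) = 1.076828; f(y_2) = -0.037178
y_3 = 1.076828 - (-0.037178)·(1.076828 - 1.210000)/(-0.037178 - (0.234895)) = 1.095025; f(y_3) = 0.001109

1.09503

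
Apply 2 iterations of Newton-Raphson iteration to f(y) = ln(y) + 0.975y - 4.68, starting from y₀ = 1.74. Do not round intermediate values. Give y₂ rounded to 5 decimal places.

3.51026

f'(y) = 1/y + 0.975
y_0 = 1.740000: f = -2.429615, f' = 1.549713 → y_1 = 1.740000 - (-2.429615)/(1.549713) = 3.307784
y_1 = 3.307784: f = -0.258632, f' = 1.277317 → y_2 = 3.307784 - (-0.258632)/(1.277317) = 3.510265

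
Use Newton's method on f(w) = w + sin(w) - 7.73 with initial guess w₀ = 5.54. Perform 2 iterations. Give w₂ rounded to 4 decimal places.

f'(w) = 1 + cos(w)
w_0 = 5.540000: f = -2.866637, f' = 1.736317 → w_1 = 5.540000 - (-2.866637)/(1.736317) = 7.190987
w_1 = 7.190987: f = 0.249140, f' = 1.615480 → w_2 = 7.190987 - (0.249140)/(1.615480) = 7.036767

7.0368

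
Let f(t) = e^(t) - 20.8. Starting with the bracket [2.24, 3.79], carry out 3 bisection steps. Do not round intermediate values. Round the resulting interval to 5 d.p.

f(2.240000) = -11.406669, f(3.790000) = 23.456400 (opposite signs)
step 1: m = 3.015000, f(m) = -0.410909 < 0 → root in [3.015000, 3.790000]
step 2: m = 3.402500, f(m) = 9.239104 > 0 → root in [3.015000, 3.402500]
step 3: m = 3.208750, f(m) = 3.948132 > 0 → root in [3.015000, 3.208750]

[3.01500, 3.20875]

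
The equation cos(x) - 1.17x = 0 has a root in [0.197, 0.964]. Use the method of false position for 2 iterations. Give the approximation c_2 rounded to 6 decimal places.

0.668090

f(0.197000) = 0.750168, f(0.964000) = -0.557641
step 1: c = 0.636956, f(c) = 0.058671 > 0 → new bracket [0.636956, 0.964000]
step 2: c = 0.668090, f(c) = 0.003341 > 0 → new bracket [0.668090, 0.964000]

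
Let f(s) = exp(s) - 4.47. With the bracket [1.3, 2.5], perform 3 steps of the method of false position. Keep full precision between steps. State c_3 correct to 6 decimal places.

1.482353

False-position update: c = (a·f(b) − b·f(a))/(f(b) − f(a)); replace the endpoint whose sign matches f(c).
f(1.300000) = -0.800703, f(2.500000) = 7.712494
step 1: c = 1.412865, f(c) = -0.362292 < 0 → new bracket [1.412865, 2.500000]
step 2: c = 1.461642, f(c) = -0.156965 < 0 → new bracket [1.461642, 2.500000]
step 3: c = 1.482353, f(c) = -0.066706 < 0 → new bracket [1.482353, 2.500000]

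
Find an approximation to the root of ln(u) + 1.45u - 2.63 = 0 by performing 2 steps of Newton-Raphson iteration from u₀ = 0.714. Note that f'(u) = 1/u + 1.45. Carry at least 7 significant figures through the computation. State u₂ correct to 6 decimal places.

u_0 = 0.714000: f = -1.931572, f' = 2.850560 → u_1 = 0.714000 - (-1.931572)/(2.850560) = 1.391611
u_1 = 1.391611: f = -0.281701, f' = 2.168591 → u_2 = 1.391611 - (-0.281701)/(2.168591) = 1.521512

1.521512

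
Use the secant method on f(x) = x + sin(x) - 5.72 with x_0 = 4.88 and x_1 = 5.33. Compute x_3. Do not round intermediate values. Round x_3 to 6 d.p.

f(x_0) = -1.825986, f(x_1) = -1.205264
x_2 = 5.330000 - (-1.205264)·(5.330000 - 4.880000)/(-1.205264 - (-1.825986)) = 6.203771; f(x_2) = 0.404440
x_3 = 6.203771 - (0.404440)·(6.203771 - 5.330000)/(0.404440 - (-1.205264)) = 5.984235; f(x_3) = -0.030282

5.984235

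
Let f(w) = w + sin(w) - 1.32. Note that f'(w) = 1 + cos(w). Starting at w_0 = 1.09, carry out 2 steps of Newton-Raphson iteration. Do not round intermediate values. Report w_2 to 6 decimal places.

Newton update: w ← w − f(w)/f'(w).
w_0 = 1.090000: f = 0.656627, f' = 1.462485 → w_1 = 1.090000 - (0.656627)/(1.462485) = 0.641020
w_1 = 0.641020: f = -0.080967, f' = 1.801486 → w_2 = 0.641020 - (-0.080967)/(1.801486) = 0.685964

0.685964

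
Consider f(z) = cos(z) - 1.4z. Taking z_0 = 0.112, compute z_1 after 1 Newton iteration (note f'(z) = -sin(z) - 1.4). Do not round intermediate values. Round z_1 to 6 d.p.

0.665614

Newton update: z ← z − f(z)/f'(z).
z_0 = 0.112000: f = 0.836935, f' = -1.511766 → z_1 = 0.112000 - (0.836935)/(-1.511766) = 0.665614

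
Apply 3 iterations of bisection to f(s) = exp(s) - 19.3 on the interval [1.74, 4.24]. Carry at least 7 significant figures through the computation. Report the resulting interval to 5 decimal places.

[2.67750, 2.99000]

f(1.740000) = -13.602657, f(4.240000) = 50.107852 (opposite signs)
step 1: m = 2.990000, f(m) = 0.585682 > 0 → root in [1.740000, 2.990000]
step 2: m = 2.365000, f(m) = -8.655961 < 0 → root in [2.365000, 2.990000]
step 3: m = 2.677500, f(m) = -4.751324 < 0 → root in [2.677500, 2.990000]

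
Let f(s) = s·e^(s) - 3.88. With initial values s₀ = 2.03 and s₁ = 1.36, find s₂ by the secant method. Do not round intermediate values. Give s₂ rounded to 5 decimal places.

1.26642

Secant update: s_(k+1) = s_k − f(s_k)·(s_k − s_(k-1))/(f(s_k) − f(s_(k-1))).
f(s_0) = 11.576595, f(s_1) = 1.418823
s_2 = 1.360000 - (1.418823)·(1.360000 - 2.030000)/(1.418823 - (11.576595)) = 1.266415; f(s_2) = 0.613382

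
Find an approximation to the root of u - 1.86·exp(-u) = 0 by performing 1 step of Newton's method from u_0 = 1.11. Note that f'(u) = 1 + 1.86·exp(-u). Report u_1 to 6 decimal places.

u_0 = 1.110000: f = 0.497020, f' = 1.612980 → u_1 = 1.110000 - (0.497020)/(1.612980) = 0.801862

0.801862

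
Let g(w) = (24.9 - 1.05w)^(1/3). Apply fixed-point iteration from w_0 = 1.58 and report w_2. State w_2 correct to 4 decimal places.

w_1 = g(1.580000) = 2.853765
w_2 = g(2.853765) = 2.797938

2.7979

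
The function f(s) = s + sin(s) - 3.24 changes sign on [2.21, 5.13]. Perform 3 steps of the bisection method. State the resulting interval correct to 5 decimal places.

f(2.210000) = -0.227429, f(5.130000) = 0.975940 (opposite signs)
step 1: m = 3.670000, f(m) = -0.074159 < 0 → root in [3.670000, 5.130000]
step 2: m = 4.400000, f(m) = 0.208398 > 0 → root in [3.670000, 4.400000]
step 3: m = 4.035000, f(m) = 0.015788 > 0 → root in [3.670000, 4.035000]

[3.67000, 4.03500]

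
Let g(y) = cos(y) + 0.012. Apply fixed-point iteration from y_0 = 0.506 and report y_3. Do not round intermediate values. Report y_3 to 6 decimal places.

0.811712

y_1 = g(0.506000) = 0.886690
y_2 = g(0.886690) = 0.643981
y_3 = g(0.643981) = 0.811712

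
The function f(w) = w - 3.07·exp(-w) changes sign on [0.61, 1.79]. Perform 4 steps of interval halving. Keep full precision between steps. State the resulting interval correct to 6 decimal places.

f(0.610000) = -1.058087, f(1.790000) = 1.277432 (opposite signs)
step 1: m = 1.200000, f(m) = 0.275334 > 0 → root in [0.610000, 1.200000]
step 2: m = 0.905000, f(m) = -0.336944 < 0 → root in [0.905000, 1.200000]
step 3: m = 1.052500, f(m) = -0.019126 < 0 → root in [1.052500, 1.200000]
step 4: m = 1.126250, f(m) = 0.130812 > 0 → root in [1.052500, 1.126250]

[1.052500, 1.126250]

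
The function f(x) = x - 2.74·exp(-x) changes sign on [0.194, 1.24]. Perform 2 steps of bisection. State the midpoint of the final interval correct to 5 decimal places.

1.10925

f(0.194000) = -2.062823, f(1.240000) = 0.447087 (opposite signs)
step 1: m = 0.717000, f(m) = -0.620708 < 0 → root in [0.717000, 1.240000]
step 2: m = 0.978500, f(m) = -0.051396 < 0 → root in [0.978500, 1.240000]
Midpoint of [0.978500, 1.240000] = 1.109250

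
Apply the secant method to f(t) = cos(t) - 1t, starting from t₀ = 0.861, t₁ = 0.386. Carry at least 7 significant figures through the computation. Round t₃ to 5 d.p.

f(t_0) = -0.209321, f(t_1) = 0.540422
t_2 = 0.386000 - (0.540422)·(0.386000 - 0.861000)/(0.540422 - (-0.209321)) = 0.728385; f(t_2) = 0.017866
t_3 = 0.728385 - (0.017866)·(0.728385 - 0.386000)/(0.017866 - (0.540422)) = 0.740091; f(t_3) = -0.001683

0.74009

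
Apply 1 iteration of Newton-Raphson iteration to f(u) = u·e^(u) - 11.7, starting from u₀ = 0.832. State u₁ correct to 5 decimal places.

3.15710

Newton update: u ← u − f(u)/f'(u).
f'(u) = (u + 1)·e^(u)
u_0 = 0.832000: f = -9.788139, f' = 4.209771 → u_1 = 0.832000 - (-9.788139)/(4.209771) = 3.157100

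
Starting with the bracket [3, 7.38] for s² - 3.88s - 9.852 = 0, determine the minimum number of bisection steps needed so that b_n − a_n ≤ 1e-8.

Initial width b − a = 7.38 − 3 = 4.380000.
After n steps the width is (b−a)/2^n; need (b−a)/2^n ≤ 1e-8.
So n ≥ log₂(4.380000/1e-8) = log₂(438000000.0000) ≈ 28.7064.
Hence n = 29.

29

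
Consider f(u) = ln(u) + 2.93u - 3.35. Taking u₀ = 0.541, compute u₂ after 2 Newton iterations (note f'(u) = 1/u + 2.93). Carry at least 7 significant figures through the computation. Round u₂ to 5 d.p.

1.10771

Newton update: u ← u − f(u)/f'(u).
u_0 = 0.541000: f = -2.379206, f' = 4.778429 → u_1 = 0.541000 - (-2.379206)/(4.778429) = 1.038906
u_1 = 1.038906: f = -0.267839, f' = 3.892551 → u_2 = 1.038906 - (-0.267839)/(3.892551) = 1.107714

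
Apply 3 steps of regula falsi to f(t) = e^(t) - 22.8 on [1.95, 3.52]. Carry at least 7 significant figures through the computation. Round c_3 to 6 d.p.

3.117905

f(1.950000) = -15.771312, f(3.520000) = 10.984428
step 1: c = 2.875445, f(c) = -5.066690 < 0 → new bracket [2.875445, 3.520000]
step 2: c = 3.078905, f(c) = -1.065413 < 0 → new bracket [3.078905, 3.520000]
step 3: c = 3.117905, f(c) = -0.201009 < 0 → new bracket [3.117905, 3.520000]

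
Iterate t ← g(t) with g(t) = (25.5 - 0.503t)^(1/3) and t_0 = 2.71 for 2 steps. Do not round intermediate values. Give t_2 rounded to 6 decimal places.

2.886355

t_1 = g(2.710000) = 2.889972
t_2 = g(2.889972) = 2.886355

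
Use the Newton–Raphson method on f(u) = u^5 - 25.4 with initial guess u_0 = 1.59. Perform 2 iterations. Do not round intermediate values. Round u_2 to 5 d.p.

1.93185

f'(u) = 5u^4
u_0 = 1.590000: f = -15.237850, f' = 31.956448 → u_1 = 1.590000 - (-15.237850)/(31.956448) = 2.066832
u_1 = 2.066832: f = 12.316001, f' = 91.241100 → u_2 = 2.066832 - (12.316001)/(91.241100) = 1.931849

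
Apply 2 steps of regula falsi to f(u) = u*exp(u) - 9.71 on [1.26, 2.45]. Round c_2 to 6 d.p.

1.640485

f(1.260000) = -5.267969, f(2.450000) = 18.681449
step 1: c = 1.521755, f(c) = -2.739970 < 0 → new bracket [1.521755, 2.450000]
step 2: c = 1.640485, f(c) = -1.248919 < 0 → new bracket [1.640485, 2.450000]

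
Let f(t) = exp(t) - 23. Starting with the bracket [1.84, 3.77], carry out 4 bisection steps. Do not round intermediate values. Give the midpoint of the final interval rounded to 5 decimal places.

3.10656

f(1.840000) = -16.703462, f(3.770000) = 20.380065 (opposite signs)
step 1: m = 2.805000, f(m) = -6.472924 < 0 → root in [2.805000, 3.770000]
step 2: m = 3.287500, f(m) = 3.775840 > 0 → root in [2.805000, 3.287500]
step 3: m = 3.046250, f(m) = -1.963690 < 0 → root in [3.046250, 3.287500]
step 4: m = 3.166875, f(m) = 0.733202 > 0 → root in [3.046250, 3.166875]
Midpoint of [3.046250, 3.166875] = 3.106562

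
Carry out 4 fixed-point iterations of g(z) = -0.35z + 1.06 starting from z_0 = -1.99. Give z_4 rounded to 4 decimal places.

0.7435

z_1 = g(-1.990000) = 1.756500
z_2 = g(1.756500) = 0.445225
z_3 = g(0.445225) = 0.904171
z_4 = g(0.904171) = 0.743540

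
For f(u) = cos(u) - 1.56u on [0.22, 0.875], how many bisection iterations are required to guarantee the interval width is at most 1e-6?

20

Initial width b − a = 0.875 − 0.22 = 0.655000.
After n steps the width is (b−a)/2^n; need (b−a)/2^n ≤ 1e-6.
So n ≥ log₂(0.655000/1e-6) = log₂(655000.0000) ≈ 19.3211.
Hence n = 20.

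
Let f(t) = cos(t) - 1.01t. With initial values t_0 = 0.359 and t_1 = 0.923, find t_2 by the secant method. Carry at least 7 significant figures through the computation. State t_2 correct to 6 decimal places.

f(t_0) = 0.573659, f(t_1) = -0.328799
t_2 = 0.923000 - (-0.328799)·(0.923000 - 0.359000)/(-0.328799 - (0.573659)) = 0.717514; f(t_2) = 0.028754

0.717514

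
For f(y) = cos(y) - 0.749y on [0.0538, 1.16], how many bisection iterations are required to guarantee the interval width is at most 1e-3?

11

Initial width b − a = 1.16 − 0.0538 = 1.106200.
After n steps the width is (b−a)/2^n; need (b−a)/2^n ≤ 1e-3.
So n ≥ log₂(1.106200/1e-3) = log₂(1106.2000) ≈ 10.1114.
Hence n = 11.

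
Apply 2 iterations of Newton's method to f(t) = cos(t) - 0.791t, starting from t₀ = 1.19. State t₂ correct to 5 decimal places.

0.84203

Newton update: t ← t − f(t)/f'(t).
f'(t) = -sin(t) - 0.791
t_0 = 1.190000: f = -0.569630, f' = -1.719369 → t_1 = 1.190000 - (-0.569630)/(-1.719369) = 0.858698
t_1 = 0.858698: f = -0.025807, f' = -1.547993 → t_2 = 0.858698 - (-0.025807)/(-1.547993) = 0.842027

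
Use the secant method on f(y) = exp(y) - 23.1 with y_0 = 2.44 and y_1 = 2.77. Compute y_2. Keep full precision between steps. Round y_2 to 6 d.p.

3.295382

f(y_0) = -11.626959, f(y_1) = -7.141366
y_2 = 2.770000 - (-7.141366)·(2.770000 - 2.440000)/(-7.141366 - (-11.626959)) = 3.295382; f(y_2) = 3.887726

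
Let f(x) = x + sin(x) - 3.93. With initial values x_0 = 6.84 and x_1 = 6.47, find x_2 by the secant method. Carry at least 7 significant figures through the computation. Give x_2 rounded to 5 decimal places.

5.05504

Secant update: x_(k+1) = x_k − f(x_k)·(x_k − x_(k-1))/(f(x_k) − f(x_(k-1))).
f(x_0) = 3.438485, f(x_1) = 2.725730
x_2 = 6.470000 - (2.725730)·(6.470000 - 6.840000)/(2.725730 - (3.438485)) = 5.055039; f(x_2) = 0.183172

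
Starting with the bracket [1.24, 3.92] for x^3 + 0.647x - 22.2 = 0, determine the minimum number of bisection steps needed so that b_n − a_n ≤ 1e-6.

Initial width b − a = 3.92 − 1.24 = 2.680000.
After n steps the width is (b−a)/2^n; need (b−a)/2^n ≤ 1e-6.
So n ≥ log₂(2.680000/1e-6) = log₂(2680000.0000) ≈ 21.3538.
Hence n = 22.

22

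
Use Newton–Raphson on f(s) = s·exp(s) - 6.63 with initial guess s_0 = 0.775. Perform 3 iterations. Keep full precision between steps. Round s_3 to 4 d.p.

Newton update: s ← s − f(s)/f'(s).
f'(s) = (s + 1)·exp(s)
s_0 = 0.775000: f = -4.947791, f' = 3.852801 → s_1 = 0.775000 - (-4.947791)/(3.852801) = 2.059206
s_1 = 2.059206: f = 9.513651, f' = 23.983395 → s_2 = 2.059206 - (9.513651)/(23.983395) = 1.662530
s_2 = 1.662530: f = 2.135907, f' = 14.038539 → s_3 = 1.662530 - (2.135907)/(14.038539) = 1.510384

1.5104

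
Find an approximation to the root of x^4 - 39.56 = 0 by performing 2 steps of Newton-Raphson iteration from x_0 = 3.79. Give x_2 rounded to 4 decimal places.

f'(x) = 4x^3
x_0 = 3.790000: f = 166.767369, f' = 217.759756 → x_1 = 3.790000 - (166.767369)/(217.759756) = 3.024168
x_1 = 3.024168: f = 44.081865, f' = 110.631238 → x_2 = 3.024168 - (44.081865)/(110.631238) = 2.625710

2.6257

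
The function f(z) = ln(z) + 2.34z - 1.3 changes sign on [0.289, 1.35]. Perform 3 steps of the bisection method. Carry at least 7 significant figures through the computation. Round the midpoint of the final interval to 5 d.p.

f(0.289000) = -1.865069, f(1.350000) = 2.159105 (opposite signs)
step 1: m = 0.819500, f(m) = 0.418569 > 0 → root in [0.289000, 0.819500]
step 2: m = 0.554250, f(m) = -0.593194 < 0 → root in [0.554250, 0.819500]
step 3: m = 0.686875, f(m) = -0.068315 < 0 → root in [0.686875, 0.819500]
Midpoint of [0.686875, 0.819500] = 0.753188

0.75319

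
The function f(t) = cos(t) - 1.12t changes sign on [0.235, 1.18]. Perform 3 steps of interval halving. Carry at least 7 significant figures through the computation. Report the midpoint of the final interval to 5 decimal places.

f(0.235000) = 0.709314, f(1.180000) = -0.940675 (opposite signs)
step 1: m = 0.707500, f(m) = -0.032411 < 0 → root in [0.235000, 0.707500]
step 2: m = 0.471250, f(m) = 0.363201 > 0 → root in [0.471250, 0.707500]
step 3: m = 0.589375, f(m) = 0.171188 > 0 → root in [0.589375, 0.707500]
Midpoint of [0.589375, 0.707500] = 0.648438

0.64844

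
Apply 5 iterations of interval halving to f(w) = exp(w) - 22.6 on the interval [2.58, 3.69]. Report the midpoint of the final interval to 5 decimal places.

f(2.580000) = -9.402862, f(3.690000) = 17.444847 (opposite signs)
step 1: m = 3.135000, f(m) = 0.388636 > 0 → root in [2.580000, 3.135000]
step 2: m = 2.857500, f(m) = -5.182072 < 0 → root in [2.857500, 3.135000]
step 3: m = 2.996250, f(m) = -2.589643 < 0 → root in [2.996250, 3.135000]
step 4: m = 3.065625, f(m) = -1.152137 < 0 → root in [3.065625, 3.135000]
step 5: m = 3.100312, f(m) = -0.395111 < 0 → root in [3.100312, 3.135000]
Midpoint of [3.100312, 3.135000] = 3.117656

3.11766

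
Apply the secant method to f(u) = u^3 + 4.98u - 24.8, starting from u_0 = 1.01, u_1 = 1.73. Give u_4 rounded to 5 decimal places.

f(u_0) = -18.739899, f(u_1) = -11.006883
u_2 = 1.730000 - (-11.006883)·(1.730000 - 1.010000)/(-11.006883 - (-18.739899)) = 2.754821; f(u_2) = 9.825447
u_3 = 2.754821 - (9.825447)·(2.754821 - 1.730000)/(9.825447 - (-11.006883)) = 2.271470; f(u_3) = -1.768256
u_4 = 2.271470 - (-1.768256)·(2.271470 - 2.754821)/(-1.768256 - (9.825447)) = 2.345190; f(u_4) = -0.222604

2.34519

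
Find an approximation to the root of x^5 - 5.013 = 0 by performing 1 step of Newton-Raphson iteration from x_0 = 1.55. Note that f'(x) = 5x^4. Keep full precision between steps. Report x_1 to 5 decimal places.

Newton update: x ← x − f(x)/f'(x).
x_0 = 1.550000: f = 3.933610, f' = 28.860031 → x_1 = 1.550000 - (3.933610)/(28.860031) = 1.413700

1.41370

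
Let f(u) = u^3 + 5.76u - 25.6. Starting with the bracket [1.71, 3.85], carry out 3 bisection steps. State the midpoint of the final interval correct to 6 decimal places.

2.378750

f(1.710000) = -10.750189, f(3.850000) = 53.642625 (opposite signs)
step 1: m = 2.780000, f(m) = 11.897752 > 0 → root in [1.710000, 2.780000]
step 2: m = 2.245000, f(m) = -1.353944 < 0 → root in [2.245000, 2.780000]
step 3: m = 2.512500, f(m) = 4.732549 > 0 → root in [2.245000, 2.512500]
Midpoint of [2.245000, 2.512500] = 2.378750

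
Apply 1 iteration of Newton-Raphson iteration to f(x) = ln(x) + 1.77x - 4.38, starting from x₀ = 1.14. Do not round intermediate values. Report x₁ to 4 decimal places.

1.9828

Newton update: x ← x − f(x)/f'(x).
f'(x) = 1/x + 1.77
x_0 = 1.140000: f = -2.231172, f' = 2.647193 → x_1 = 1.140000 - (-2.231172)/(2.647193) = 1.982844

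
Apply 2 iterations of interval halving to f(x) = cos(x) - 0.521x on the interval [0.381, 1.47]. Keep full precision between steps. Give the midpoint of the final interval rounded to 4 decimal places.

f(0.381000) = 0.729792, f(1.470000) = -0.665244 (opposite signs)
step 1: m = 0.925500, f(m) = 0.119250 > 0 → root in [0.925500, 1.470000]
step 2: m = 1.197750, f(m) = -0.259574 < 0 → root in [0.925500, 1.197750]
Midpoint of [0.925500, 1.197750] = 1.061625

1.0616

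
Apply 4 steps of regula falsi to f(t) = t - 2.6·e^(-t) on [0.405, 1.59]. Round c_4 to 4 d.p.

0.9782

False-position update: c = (a·f(b) − b·f(a))/(f(b) − f(a)); replace the endpoint whose sign matches f(c).
f(0.405000) = -1.329140, f(1.590000) = 1.059793
step 1: c = 1.064303, f(c) = 0.167385 > 0 → new bracket [0.405000, 1.064303]
step 2: c = 0.990560, f(c) = 0.025002 > 0 → new bracket [0.405000, 0.990560]
step 3: c = 0.979749, f(c) = 0.003695 > 0 → new bracket [0.405000, 0.979749]
step 4: c = 0.978156, f(c) = 0.000545 > 0 → new bracket [0.405000, 0.978156]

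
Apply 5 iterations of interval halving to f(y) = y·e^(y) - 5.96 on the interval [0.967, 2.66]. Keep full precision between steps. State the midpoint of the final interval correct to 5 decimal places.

f(0.967000) = -3.416749, f(2.660000) = 32.068129 (opposite signs)
step 1: m = 1.813500, f(m) = 5.160149 > 0 → root in [0.967000, 1.813500]
step 2: m = 1.390250, f(m) = -0.376959 < 0 → root in [1.390250, 1.813500]
step 3: m = 1.601875, f(m) = 1.989029 > 0 → root in [1.390250, 1.601875]
step 4: m = 1.496063, f(m) = 0.718538 > 0 → root in [1.390250, 1.496063]
step 5: m = 1.443156, f(m) = 0.150379 > 0 → root in [1.390250, 1.443156]
Midpoint of [1.390250, 1.443156] = 1.416703

1.41670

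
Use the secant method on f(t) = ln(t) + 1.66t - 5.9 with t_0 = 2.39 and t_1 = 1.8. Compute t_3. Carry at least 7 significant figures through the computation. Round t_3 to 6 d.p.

2.909560

f(t_0) = -1.061307, f(t_1) = -2.324213
t_2 = 1.800000 - (-2.324213)·(1.800000 - 2.390000)/(-2.324213 - (-1.061307)) = 2.885817; f(t_2) = -0.049735
t_3 = 2.885817 - (-0.049735)·(2.885817 - 1.800000)/(-0.049735 - (-2.324213)) = 2.909560; f(t_3) = -0.002128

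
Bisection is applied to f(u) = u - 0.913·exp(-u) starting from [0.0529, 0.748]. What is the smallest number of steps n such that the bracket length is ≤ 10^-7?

Initial width b − a = 0.748 − 0.0529 = 0.695100.
After n steps the width is (b−a)/2^n; need (b−a)/2^n ≤ 10^-7.
So n ≥ log₂(0.695100/10^-7) = log₂(6951000.0000) ≈ 22.7288.
Hence n = 23.

23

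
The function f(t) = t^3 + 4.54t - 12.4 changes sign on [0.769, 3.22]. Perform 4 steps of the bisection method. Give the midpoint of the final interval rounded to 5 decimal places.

f(0.769000) = -8.453983, f(3.220000) = 35.605048 (opposite signs)
step 1: m = 1.994500, f(m) = 4.589211 > 0 → root in [0.769000, 1.994500]
step 2: m = 1.381750, f(m) = -3.488772 < 0 → root in [1.381750, 1.994500]
step 3: m = 1.688125, f(m) = 0.074849 > 0 → root in [1.381750, 1.688125]
step 4: m = 1.534938, f(m) = -1.815020 < 0 → root in [1.534938, 1.688125]
Midpoint of [1.534938, 1.688125] = 1.611531

1.61153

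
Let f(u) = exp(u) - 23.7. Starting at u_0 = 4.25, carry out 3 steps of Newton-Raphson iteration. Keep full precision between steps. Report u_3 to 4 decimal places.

3.1684

f'(u) = exp(u)
u_0 = 4.250000: f = 46.405412, f' = 70.105412 → u_1 = 4.250000 - (46.405412)/(70.105412) = 3.588062
u_1 = 3.588062: f = 12.463935, f' = 36.163935 → u_2 = 3.588062 - (12.463935)/(36.163935) = 3.243411
u_2 = 3.243411: f = 1.920976, f' = 25.620976 → u_3 = 3.243411 - (1.920976)/(25.620976) = 3.168435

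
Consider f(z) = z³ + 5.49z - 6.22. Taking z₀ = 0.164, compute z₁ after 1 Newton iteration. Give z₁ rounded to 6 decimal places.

1.118142

f'(z) = 3z² + 5.49
z_0 = 0.164000: f = -5.315229, f' = 5.570688 → z_1 = 0.164000 - (-5.315229)/(5.570688) = 1.118142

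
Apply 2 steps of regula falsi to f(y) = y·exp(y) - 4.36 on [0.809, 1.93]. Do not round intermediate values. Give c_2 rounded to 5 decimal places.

f(0.809000) = -2.543260, f(1.930000) = 8.936755
step 1: c = 1.057344, f(c) = -1.316207 < 0 → new bracket [1.057344, 1.930000]
step 2: c = 1.169370, f(c) = -0.594672 < 0 → new bracket [1.169370, 1.930000]

1.16937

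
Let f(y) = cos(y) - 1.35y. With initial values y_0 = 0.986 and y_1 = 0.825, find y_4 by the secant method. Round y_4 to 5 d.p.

Secant update: y_(k+1) = y_k − f(y_k)·(y_k − y_(k-1))/(f(y_k) − f(y_(k-1))).
f(y_0) = -0.779070, f(y_1) = -0.435193
y_2 = 0.825000 - (-0.435193)·(0.825000 - 0.986000)/(-0.435193 - (-0.779070)) = 0.621247; f(y_2) = -0.025530
y_3 = 0.621247 - (-0.025530)·(0.621247 - 0.825000)/(-0.025530 - (-0.435193)) = 0.608549; f(y_3) = -0.001063
y_4 = 0.608549 - (-0.001063)·(0.608549 - 0.621247)/(-0.001063 - (-0.025530)) = 0.607997; f(y_4) = -0.000003

0.60800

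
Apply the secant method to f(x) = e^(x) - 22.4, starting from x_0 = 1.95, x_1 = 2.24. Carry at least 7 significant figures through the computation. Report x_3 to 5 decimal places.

f(x_0) = -15.371312, f(x_1) = -13.006669
x_2 = 2.240000 - (-13.006669)·(2.240000 - 1.950000)/(-13.006669 - (-15.371312)) = 3.835138; f(x_2) = 23.899834
x_3 = 3.835138 - (23.899834)·(3.835138 - 2.240000)/(23.899834 - (-13.006669)) = 2.802162; f(x_3) = -5.919760

2.80216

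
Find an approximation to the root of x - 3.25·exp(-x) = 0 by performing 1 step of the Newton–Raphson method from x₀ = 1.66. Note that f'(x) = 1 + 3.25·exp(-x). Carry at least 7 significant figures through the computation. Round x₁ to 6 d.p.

1.015946

x_0 = 1.660000: f = 1.042048, f' = 1.617952 → x_1 = 1.660000 - (1.042048)/(1.617952) = 1.015946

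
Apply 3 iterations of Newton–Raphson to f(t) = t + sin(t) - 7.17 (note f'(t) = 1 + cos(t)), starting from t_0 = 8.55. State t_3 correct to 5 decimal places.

-116.22013

Newton update: t ← t − f(t)/f'(t).
t_0 = 8.550000: f = 2.147401, f' = 0.358833 → t_1 = 8.550000 - (2.147401)/(0.358833) = 2.565593
t_1 = 2.565593: f = -4.059734, f' = 0.161352 → t_2 = 2.565593 - (-4.059734)/(0.161352) = 27.726348
t_2 = 27.726348: f = 21.077317, f' = 0.146425 → t_3 = 27.726348 - (21.077317)/(0.146425) = -116.220126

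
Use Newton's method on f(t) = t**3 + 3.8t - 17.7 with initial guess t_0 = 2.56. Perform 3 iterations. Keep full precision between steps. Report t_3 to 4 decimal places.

2.1267

f'(t) = 3t**2 + 3.8
t_0 = 2.560000: f = 8.805216, f' = 23.460800 → t_1 = 2.560000 - (8.805216)/(23.460800) = 2.184684
t_1 = 2.184684: f = 1.028954, f' = 18.118531 → t_2 = 2.184684 - (1.028954)/(18.118531) = 2.127894
t_2 = 2.127894: f = 0.020954, f' = 17.383796 → t_3 = 2.127894 - (0.020954)/(17.383796) = 2.126688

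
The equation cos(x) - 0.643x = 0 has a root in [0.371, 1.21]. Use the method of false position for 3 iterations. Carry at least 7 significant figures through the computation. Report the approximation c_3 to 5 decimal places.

0.92980

f(0.371000) = 0.693412, f(1.210000) = -0.425011
step 1: c = 0.891173, f(c) = 0.055476 > 0 → new bracket [0.891173, 1.210000]
step 2: c = 0.927984, f(c) = 0.002755 > 0 → new bracket [0.927984, 1.210000]
step 3: c = 0.929800, f(c) = 0.000132 > 0 → new bracket [0.929800, 1.210000]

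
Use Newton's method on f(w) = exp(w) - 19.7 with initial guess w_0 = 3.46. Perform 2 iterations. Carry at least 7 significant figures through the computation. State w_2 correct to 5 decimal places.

2.98532

Newton update: w ← w − f(w)/f'(w).
f'(w) = exp(w)
w_0 = 3.460000: f = 12.116977, f' = 31.816977 → w_1 = 3.460000 - (12.116977)/(31.816977) = 3.079166
w_1 = 3.079166: f = 2.040270, f' = 21.740270 → w_2 = 3.079166 - (2.040270)/(21.740270) = 2.985319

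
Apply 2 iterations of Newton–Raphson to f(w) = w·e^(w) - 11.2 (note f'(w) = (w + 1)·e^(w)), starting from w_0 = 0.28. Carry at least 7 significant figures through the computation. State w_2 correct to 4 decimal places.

Newton update: w ← w − f(w)/f'(w).
w_0 = 0.280000: f = -10.829524, f' = 1.693606 → w_1 = 0.280000 - (-10.829524)/(1.693606) = 6.674358
w_1 = 6.674358: f = 5273.814904, f' = 6076.853626 → w_2 = 6.674358 - (5273.814904)/(6076.853626) = 5.806505

5.8065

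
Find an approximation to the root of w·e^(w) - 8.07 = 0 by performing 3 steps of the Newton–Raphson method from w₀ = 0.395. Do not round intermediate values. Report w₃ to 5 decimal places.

2.54863

Newton update: w ← w − f(w)/f'(w).
f'(w) = (w + 1)·e^(w)
w_0 = 0.395000: f = -7.483668, f' = 2.070716 → w_1 = 0.395000 - (-7.483668)/(2.070716) = 4.009049
w_1 = 4.009049: f = 212.806266, f' = 275.970700 → w_2 = 4.009049 - (212.806266)/(275.970700) = 3.237930
w_2 = 3.237930: f = 74.435400, f' = 107.986312 → w_3 = 3.237930 - (74.435400)/(107.986312) = 2.548626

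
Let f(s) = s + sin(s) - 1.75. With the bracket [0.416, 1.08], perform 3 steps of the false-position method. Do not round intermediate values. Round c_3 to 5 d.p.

0.94170

False-position update: c = (a·f(b) − b·f(a))/(f(b) − f(a)); replace the endpoint whose sign matches f(c).
f(0.416000) = -0.929895, f(1.080000) = 0.211958
step 1: c = 0.956744, f(c) = 0.024064 > 0 → new bracket [0.416000, 0.956744]
step 2: c = 0.943104, f(c) = 0.002488 > 0 → new bracket [0.416000, 0.943104]
step 3: c = 0.941697, f(c) = 0.000255 > 0 → new bracket [0.416000, 0.941697]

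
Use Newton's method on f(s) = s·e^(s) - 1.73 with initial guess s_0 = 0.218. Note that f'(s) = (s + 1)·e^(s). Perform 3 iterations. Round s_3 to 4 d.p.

Newton update: s ← s − f(s)/f'(s).
s_0 = 0.218000: f = -1.458898, f' = 1.514689 → s_1 = 0.218000 - (-1.458898)/(1.514689) = 1.181167
s_1 = 1.181167: f = 2.118446, f' = 7.106619 → s_2 = 1.181167 - (2.118446)/(7.106619) = 0.883072
s_2 = 0.883072: f = 0.405548, f' = 4.553865 → s_3 = 0.883072 - (0.405548)/(4.553865) = 0.794016

0.7940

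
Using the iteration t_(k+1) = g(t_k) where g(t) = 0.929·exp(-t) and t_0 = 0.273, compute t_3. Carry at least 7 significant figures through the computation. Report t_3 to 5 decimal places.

0.58759

t_1 = g(0.273000) = 0.707055
t_2 = g(0.707055) = 0.458084
t_3 = g(0.458084) = 0.587587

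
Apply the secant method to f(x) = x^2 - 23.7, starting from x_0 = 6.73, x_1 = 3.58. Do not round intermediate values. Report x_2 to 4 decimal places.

4.6356

f(x_0) = 21.592900, f(x_1) = -10.883600
x_2 = 3.580000 - (-10.883600)·(3.580000 - 6.730000)/(-10.883600 - (21.592900)) = 4.635635; f(x_2) = -2.210885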